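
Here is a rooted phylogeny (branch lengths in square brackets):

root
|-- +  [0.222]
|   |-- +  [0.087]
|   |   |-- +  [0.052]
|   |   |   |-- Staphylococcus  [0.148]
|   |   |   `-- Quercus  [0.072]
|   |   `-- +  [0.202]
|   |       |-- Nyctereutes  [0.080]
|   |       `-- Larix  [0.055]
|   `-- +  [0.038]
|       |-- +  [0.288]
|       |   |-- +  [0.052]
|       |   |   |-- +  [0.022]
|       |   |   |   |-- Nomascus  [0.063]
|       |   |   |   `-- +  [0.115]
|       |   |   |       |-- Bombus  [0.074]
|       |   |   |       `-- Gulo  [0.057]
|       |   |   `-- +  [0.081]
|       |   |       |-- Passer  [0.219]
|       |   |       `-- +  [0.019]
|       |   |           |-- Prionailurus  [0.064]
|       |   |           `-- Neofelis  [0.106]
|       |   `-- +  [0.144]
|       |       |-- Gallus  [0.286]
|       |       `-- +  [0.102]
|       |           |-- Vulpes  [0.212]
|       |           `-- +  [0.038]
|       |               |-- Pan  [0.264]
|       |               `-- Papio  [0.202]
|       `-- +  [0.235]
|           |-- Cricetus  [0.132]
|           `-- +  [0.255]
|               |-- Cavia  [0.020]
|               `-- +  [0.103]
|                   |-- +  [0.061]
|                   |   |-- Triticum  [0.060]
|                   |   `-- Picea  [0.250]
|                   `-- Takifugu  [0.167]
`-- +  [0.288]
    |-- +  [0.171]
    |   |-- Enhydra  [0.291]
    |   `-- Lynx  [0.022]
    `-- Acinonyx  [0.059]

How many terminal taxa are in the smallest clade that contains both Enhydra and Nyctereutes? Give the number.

22

The MRCA of Enhydra and Nyctereutes is the root, so the clade is the entire tree.
That clade contains 22 terminal taxa: Acinonyx, Bombus, Cavia, Cricetus, Enhydra, Gallus, Gulo, Larix, Lynx, Neofelis, Nomascus, Nyctereutes, Pan, Papio, Passer, Picea, Prionailurus, Quercus, Staphylococcus, Takifugu, Triticum, Vulpes.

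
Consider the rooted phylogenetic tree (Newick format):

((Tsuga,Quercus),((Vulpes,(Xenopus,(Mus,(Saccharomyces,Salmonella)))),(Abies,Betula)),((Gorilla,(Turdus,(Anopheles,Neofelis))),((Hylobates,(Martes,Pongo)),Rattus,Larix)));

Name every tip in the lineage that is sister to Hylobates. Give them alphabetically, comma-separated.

Martes, Pongo

Hylobates attaches to the tree at the node subtending (Hylobates,(Martes,Pongo)).
The other lineage descending from that same node — the sister group — is (Martes,Pongo); its 2 tips in alphabetical order are the answer.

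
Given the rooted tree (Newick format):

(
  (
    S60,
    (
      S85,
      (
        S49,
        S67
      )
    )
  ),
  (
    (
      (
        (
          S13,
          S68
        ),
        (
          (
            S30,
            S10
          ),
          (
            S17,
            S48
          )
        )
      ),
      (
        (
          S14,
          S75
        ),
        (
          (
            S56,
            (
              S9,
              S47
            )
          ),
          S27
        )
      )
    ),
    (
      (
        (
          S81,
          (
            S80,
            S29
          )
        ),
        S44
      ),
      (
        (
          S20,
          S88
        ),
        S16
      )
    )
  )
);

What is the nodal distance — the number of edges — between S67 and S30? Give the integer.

The MRCA of S67 and S30 is the root of the tree.
From S67 up to that node: 4 branches. From S30 up to the same node: 6 branches. Total: 4 + 6 = 10.

10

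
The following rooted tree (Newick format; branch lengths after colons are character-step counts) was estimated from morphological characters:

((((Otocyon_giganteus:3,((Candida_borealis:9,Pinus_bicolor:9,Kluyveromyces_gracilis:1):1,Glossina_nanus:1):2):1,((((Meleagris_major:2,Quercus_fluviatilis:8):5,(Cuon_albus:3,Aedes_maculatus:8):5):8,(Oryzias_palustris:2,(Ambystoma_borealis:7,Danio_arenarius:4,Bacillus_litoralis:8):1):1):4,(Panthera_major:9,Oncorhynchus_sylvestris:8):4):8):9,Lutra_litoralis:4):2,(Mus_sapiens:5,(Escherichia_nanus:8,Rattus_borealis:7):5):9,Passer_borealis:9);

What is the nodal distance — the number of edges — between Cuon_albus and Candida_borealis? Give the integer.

9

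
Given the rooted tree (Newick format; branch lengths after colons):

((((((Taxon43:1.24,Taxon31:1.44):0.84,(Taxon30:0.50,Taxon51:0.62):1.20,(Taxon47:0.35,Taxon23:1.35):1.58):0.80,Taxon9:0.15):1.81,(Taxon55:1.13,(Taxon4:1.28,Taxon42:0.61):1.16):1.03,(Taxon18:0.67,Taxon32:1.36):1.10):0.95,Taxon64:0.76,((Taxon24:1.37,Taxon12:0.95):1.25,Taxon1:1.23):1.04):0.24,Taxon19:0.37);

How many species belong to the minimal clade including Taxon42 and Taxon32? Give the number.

The MRCA of Taxon42 and Taxon32 is the node subtending ((((Taxon43,Taxon31),(Taxon30,Taxon51),(Taxon47,Taxon23)),Taxon9),(Taxon55,(Taxon4,Taxon42)),(Taxon18,Taxon32)).
That clade contains 12 terminal taxa: Taxon18, Taxon23, Taxon30, Taxon31, Taxon32, Taxon4, Taxon42, Taxon43, Taxon47, Taxon51, Taxon55, Taxon9.

12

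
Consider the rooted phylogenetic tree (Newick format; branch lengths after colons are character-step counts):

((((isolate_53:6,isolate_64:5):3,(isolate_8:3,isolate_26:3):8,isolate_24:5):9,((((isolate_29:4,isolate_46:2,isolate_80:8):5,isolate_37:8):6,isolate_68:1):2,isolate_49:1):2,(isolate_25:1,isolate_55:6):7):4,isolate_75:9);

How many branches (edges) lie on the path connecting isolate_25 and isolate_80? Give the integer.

7

The MRCA of isolate_25 and isolate_80 is the node subtending (((isolate_53,isolate_64),(isolate_8,isolate_26),isolate_24),((((isolate_29,isolate_46,isolate_80),isolate_37),isolate_68),isolate_49),(isolate_25,isolate_55)).
From isolate_25 up to that node: 2 branches. From isolate_80 up to the same node: 5 branches. Total: 2 + 5 = 7.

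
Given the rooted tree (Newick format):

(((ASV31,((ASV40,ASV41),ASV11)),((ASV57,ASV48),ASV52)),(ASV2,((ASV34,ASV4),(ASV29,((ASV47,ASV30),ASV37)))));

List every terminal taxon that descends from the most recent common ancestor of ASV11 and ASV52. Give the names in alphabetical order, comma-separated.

Tracing ASV11: it sits inside ((ASV40,ASV41),ASV11).
Tracing ASV52: it sits inside ((ASV57,ASV48),ASV52).
The smallest clade enclosing both is ((ASV31,((ASV40,ASV41),ASV11)),((ASV57,ASV48),ASV52)); the answer is its 7 terminal taxa in alphabetical order.

ASV11, ASV31, ASV40, ASV41, ASV48, ASV52, ASV57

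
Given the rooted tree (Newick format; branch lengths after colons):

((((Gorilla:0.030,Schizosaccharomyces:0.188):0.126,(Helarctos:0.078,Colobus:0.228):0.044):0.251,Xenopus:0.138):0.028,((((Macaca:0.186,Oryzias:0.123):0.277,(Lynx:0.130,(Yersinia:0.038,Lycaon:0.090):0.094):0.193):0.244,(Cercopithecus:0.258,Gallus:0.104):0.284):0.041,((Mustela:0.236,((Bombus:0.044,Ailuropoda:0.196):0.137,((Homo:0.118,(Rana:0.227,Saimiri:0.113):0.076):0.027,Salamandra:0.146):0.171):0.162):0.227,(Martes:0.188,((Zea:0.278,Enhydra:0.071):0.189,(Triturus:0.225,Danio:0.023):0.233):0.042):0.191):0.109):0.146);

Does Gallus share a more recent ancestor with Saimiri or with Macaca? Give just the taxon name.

Macaca

The MRCA of Gallus and Macaca subtends (((Macaca,Oryzias),(Lynx,(Yersinia,Lycaon))),(Cercopithecus,Gallus)) (7 taxa).
The MRCA of Gallus and Saimiri subtends ((((Macaca,Oryzias),(Lynx,(Yersinia,Lycaon))),(Cercopithecus,Gallus)),((Mustela,((Bombus,Ailuropoda),((Homo,(Rana,Saimiri)),Salamandra))),(Martes,((Zea,Enhydra),(Triturus,Danio))))) (19 taxa).
The first is nested inside the second, so Gallus shares a more recent common ancestor with Macaca.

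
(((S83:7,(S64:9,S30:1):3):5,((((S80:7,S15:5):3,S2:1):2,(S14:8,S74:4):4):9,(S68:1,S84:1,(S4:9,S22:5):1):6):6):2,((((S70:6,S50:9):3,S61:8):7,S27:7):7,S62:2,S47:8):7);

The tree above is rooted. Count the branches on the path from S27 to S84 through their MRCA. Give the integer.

7

The MRCA of S27 and S84 is the root of the tree.
From S27 up to that node: 3 branches. From S84 up to the same node: 4 branches. Total: 3 + 4 = 7.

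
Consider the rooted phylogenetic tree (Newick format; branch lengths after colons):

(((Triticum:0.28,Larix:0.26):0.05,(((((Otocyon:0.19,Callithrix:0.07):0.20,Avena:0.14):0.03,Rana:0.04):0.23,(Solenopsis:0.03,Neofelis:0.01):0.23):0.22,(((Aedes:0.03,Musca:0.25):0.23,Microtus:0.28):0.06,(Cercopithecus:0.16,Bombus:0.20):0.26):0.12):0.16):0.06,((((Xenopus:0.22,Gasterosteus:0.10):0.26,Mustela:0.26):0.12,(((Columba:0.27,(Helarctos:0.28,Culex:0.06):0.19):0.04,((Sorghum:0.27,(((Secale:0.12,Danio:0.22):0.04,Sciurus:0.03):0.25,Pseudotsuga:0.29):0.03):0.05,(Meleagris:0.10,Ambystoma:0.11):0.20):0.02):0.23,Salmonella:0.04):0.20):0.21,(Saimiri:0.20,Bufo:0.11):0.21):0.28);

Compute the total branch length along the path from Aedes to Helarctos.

The path runs Aedes → … → MRCA → … → Helarctos; the MRCA is the root of the tree.
Branch lengths along that path: 0.03 + 0.23 + 0.06 + 0.12 + 0.16 + 0.06 + 0.28 + 0.21 + 0.20 + 0.23 + 0.04 + 0.19 + 0.28 = 2.09.

2.09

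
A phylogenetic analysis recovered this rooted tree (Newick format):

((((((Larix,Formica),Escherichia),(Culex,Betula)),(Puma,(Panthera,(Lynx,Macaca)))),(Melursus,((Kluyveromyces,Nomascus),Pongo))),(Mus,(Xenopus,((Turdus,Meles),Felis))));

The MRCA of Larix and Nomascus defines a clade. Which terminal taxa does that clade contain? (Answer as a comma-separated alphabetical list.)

Tracing Larix: it sits inside (Larix,Formica).
Tracing Nomascus: it sits inside (Kluyveromyces,Nomascus).
The smallest clade enclosing both is (((((Larix,Formica),Escherichia),(Culex,Betula)),(Puma,(Panthera,(Lynx,Macaca)))),(Melursus,((Kluyveromyces,Nomascus),Pongo))); the answer is its 13 terminal taxa in alphabetical order.

Betula, Culex, Escherichia, Formica, Kluyveromyces, Larix, Lynx, Macaca, Melursus, Nomascus, Panthera, Pongo, Puma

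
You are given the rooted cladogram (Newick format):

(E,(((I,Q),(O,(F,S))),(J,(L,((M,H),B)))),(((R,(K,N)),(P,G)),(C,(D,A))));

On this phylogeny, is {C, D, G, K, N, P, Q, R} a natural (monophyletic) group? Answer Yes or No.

The MRCA of the listed taxa is the root, so the smallest clade containing them is the whole tree.
That clade also contains A, B, E, F, H, I, J, L, M, O, S, which are not in the proposed group, so the group is not monophyletic.

No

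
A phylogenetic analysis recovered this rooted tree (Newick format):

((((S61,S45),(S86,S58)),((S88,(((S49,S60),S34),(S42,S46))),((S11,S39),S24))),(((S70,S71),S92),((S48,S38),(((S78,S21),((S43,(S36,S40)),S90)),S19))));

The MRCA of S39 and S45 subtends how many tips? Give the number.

13

The MRCA of S39 and S45 is the node subtending (((S61,S45),(S86,S58)),((S88,(((S49,S60),S34),(S42,S46))),((S11,S39),S24))).
That clade contains 13 terminal taxa: S11, S24, S34, S39, S42, S45, S46, S49, S58, S60, S61, S86, S88.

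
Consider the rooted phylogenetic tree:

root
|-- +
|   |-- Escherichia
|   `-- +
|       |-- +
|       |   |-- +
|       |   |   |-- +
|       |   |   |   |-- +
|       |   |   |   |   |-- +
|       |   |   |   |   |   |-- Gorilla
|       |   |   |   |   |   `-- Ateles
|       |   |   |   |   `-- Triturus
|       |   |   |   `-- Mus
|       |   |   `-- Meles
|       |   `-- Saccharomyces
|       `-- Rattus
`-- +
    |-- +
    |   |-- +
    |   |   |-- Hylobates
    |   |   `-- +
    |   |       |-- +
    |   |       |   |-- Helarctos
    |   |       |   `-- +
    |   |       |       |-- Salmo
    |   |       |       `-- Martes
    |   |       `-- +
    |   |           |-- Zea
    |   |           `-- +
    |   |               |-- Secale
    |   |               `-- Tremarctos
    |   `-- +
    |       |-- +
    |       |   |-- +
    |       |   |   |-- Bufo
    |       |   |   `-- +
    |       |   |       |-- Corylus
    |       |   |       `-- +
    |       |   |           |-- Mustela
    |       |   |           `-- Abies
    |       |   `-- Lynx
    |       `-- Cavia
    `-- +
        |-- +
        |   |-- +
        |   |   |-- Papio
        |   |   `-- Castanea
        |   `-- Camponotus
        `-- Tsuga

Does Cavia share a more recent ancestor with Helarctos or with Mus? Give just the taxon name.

The MRCA of Cavia and Helarctos subtends ((Hylobates,((Helarctos,(Salmo,Martes)),(Zea,(Secale,Tremarctos)))),(((Bufo,(Corylus,(Mustela,Abies))),Lynx),Cavia)) (13 taxa).
The MRCA of Cavia and Mus is the root, subtending the entire tree (25 taxa).
The first is nested inside the second, so Cavia shares a more recent common ancestor with Helarctos.

Helarctos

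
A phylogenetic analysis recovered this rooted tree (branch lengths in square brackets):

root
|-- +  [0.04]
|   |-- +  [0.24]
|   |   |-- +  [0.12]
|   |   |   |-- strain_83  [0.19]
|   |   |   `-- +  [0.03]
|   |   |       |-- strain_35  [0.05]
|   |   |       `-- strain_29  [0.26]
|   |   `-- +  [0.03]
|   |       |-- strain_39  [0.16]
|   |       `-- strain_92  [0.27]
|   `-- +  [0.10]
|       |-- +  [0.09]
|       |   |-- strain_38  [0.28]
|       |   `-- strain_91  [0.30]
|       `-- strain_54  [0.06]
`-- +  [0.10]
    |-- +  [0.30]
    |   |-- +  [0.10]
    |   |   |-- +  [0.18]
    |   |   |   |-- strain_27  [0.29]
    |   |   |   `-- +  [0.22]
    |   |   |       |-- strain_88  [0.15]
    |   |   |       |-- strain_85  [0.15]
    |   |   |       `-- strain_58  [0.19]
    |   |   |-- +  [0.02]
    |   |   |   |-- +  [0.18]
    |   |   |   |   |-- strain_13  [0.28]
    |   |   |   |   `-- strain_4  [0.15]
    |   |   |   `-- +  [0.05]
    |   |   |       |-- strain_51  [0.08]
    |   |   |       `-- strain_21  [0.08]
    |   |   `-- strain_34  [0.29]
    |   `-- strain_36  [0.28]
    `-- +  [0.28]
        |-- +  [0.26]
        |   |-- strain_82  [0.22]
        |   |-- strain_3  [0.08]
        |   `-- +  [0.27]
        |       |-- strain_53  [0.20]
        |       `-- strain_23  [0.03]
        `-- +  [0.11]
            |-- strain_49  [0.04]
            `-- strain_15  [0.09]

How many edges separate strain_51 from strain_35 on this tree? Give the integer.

The MRCA of strain_51 and strain_35 is the root of the tree.
From strain_51 up to that node: 6 branches. From strain_35 up to the same node: 5 branches. Total: 6 + 5 = 11.

11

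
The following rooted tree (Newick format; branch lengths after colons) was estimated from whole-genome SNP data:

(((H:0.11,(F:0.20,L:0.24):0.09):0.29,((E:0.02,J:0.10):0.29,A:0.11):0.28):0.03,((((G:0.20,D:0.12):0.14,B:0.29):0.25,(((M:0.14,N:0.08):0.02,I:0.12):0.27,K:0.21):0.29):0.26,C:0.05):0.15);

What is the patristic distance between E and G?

The path runs E → … → MRCA → … → G; the MRCA is the root of the tree.
Branch lengths along that path: 0.02 + 0.29 + 0.28 + 0.03 + 0.15 + 0.26 + 0.25 + 0.14 + 0.20 = 1.62.

1.62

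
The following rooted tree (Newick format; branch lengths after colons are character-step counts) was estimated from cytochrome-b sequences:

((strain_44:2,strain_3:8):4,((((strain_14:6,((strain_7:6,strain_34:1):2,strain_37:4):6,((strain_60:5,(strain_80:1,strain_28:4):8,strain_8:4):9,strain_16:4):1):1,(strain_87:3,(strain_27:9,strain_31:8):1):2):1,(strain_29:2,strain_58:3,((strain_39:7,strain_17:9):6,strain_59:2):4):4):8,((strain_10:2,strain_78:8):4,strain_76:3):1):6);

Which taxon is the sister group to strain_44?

strain_44 attaches to the tree at the node subtending (strain_44,strain_3).
The other lineage descending from that same node — the sister group — is the single tip strain_3.

strain_3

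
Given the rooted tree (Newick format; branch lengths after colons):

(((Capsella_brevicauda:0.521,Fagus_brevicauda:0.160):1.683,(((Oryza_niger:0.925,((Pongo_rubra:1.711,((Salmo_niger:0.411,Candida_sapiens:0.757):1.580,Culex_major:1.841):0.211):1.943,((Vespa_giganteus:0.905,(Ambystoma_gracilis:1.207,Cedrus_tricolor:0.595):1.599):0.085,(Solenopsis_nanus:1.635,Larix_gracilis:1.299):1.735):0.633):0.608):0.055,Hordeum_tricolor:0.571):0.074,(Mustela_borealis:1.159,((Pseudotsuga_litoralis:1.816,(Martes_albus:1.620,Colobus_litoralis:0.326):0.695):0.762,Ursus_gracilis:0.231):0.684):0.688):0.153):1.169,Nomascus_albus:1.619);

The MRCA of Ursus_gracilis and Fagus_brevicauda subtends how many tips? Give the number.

18

The MRCA of Ursus_gracilis and Fagus_brevicauda is the node subtending ((Capsella_brevicauda,Fagus_brevicauda),(((Oryza_niger,((Pongo_rubra,((Salmo_niger,Candida_sapiens),Culex_major)),((Vespa_giganteus,(Ambystoma_gracilis,Cedrus_tricolor)),(Solenopsis_nanus,Larix_gracilis)))),Hordeum_tricolor),(Mustela_borealis,((Pseudotsuga_litoralis,(Martes_albus,Colobus_litoralis)),Ursus_gracilis)))).
That clade contains 18 terminal taxa: Ambystoma_gracilis, Candida_sapiens, Capsella_brevicauda, Cedrus_tricolor, Colobus_litoralis, Culex_major, Fagus_brevicauda, Hordeum_tricolor, Larix_gracilis, Martes_albus, Mustela_borealis, Oryza_niger, Pongo_rubra, Pseudotsuga_litoralis, Salmo_niger, Solenopsis_nanus, Ursus_gracilis, Vespa_giganteus.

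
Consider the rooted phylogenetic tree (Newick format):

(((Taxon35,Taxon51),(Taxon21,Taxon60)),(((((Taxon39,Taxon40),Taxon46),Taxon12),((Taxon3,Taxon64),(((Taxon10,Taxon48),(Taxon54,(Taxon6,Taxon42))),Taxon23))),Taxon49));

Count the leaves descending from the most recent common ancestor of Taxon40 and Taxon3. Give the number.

The MRCA of Taxon40 and Taxon3 is the node subtending ((((Taxon39,Taxon40),Taxon46),Taxon12),((Taxon3,Taxon64),(((Taxon10,Taxon48),(Taxon54,(Taxon6,Taxon42))),Taxon23))).
That clade contains 12 terminal taxa: Taxon10, Taxon12, Taxon23, Taxon3, Taxon39, Taxon40, Taxon42, Taxon46, Taxon48, Taxon54, Taxon6, Taxon64.

12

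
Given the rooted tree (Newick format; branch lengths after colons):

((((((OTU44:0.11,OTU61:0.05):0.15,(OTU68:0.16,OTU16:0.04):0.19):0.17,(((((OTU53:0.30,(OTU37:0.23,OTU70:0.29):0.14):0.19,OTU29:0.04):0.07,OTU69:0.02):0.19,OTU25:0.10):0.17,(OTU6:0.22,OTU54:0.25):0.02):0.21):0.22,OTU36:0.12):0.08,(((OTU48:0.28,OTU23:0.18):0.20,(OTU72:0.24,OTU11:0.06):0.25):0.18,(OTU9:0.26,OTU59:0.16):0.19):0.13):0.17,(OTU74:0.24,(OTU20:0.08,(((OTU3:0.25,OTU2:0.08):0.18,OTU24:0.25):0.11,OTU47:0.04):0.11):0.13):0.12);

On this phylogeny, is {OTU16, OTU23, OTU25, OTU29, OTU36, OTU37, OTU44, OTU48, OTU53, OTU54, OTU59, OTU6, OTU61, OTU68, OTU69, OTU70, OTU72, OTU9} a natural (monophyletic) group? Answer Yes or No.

The MRCA of the listed taxa subtends (((((OTU44,OTU61),(OTU68,OTU16)),(((((OTU53,(OTU37,OTU70)),OTU29),OTU69),OTU25),(OTU6,OTU54))),OTU36),(((OTU48,OTU23),(OTU72,OTU11)),(OTU9,OTU59))).
That clade also contains OTU11, which is not in the proposed group, so the group is not monophyletic.

No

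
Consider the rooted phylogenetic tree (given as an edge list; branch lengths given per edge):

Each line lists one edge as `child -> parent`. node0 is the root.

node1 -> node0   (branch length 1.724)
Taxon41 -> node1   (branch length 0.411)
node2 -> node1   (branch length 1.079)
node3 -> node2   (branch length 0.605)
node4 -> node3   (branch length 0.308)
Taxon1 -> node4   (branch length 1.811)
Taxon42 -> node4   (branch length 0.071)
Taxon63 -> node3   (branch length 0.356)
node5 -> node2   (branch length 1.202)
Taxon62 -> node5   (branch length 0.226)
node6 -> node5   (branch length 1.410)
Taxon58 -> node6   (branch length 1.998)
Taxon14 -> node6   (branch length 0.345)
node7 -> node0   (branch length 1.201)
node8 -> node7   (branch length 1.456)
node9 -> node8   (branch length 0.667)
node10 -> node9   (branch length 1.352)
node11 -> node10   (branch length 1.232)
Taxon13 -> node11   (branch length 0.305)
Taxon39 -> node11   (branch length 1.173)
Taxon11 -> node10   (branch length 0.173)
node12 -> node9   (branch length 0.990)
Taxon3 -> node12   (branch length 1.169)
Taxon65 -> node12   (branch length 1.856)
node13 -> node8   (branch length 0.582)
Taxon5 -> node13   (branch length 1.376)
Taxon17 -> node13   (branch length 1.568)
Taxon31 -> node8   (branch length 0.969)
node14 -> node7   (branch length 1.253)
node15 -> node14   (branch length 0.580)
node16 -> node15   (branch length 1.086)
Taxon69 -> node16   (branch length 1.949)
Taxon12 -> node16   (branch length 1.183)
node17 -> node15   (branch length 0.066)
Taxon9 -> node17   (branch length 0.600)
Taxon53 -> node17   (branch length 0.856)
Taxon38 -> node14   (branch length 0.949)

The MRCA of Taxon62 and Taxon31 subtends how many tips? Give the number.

20

The MRCA of Taxon62 and Taxon31 is the root, so the clade is the entire tree.
That clade contains 20 terminal taxa: Taxon1, Taxon11, Taxon12, Taxon13, Taxon14, Taxon17, Taxon3, Taxon31, Taxon38, Taxon39, Taxon41, Taxon42, Taxon5, Taxon53, Taxon58, Taxon62, Taxon63, Taxon65, Taxon69, Taxon9.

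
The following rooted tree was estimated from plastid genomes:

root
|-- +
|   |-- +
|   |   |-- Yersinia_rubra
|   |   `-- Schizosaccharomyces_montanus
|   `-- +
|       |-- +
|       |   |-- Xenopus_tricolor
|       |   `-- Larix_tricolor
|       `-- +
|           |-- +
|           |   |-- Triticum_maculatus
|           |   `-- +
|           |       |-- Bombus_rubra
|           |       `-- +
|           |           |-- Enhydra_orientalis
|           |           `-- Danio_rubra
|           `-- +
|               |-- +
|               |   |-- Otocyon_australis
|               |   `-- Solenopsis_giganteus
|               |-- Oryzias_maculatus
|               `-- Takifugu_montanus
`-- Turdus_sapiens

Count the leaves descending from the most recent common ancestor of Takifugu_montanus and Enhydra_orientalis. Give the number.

8

The MRCA of Takifugu_montanus and Enhydra_orientalis is the node subtending ((Triticum_maculatus,(Bombus_rubra,(Enhydra_orientalis,Danio_rubra))),((Otocyon_australis,Solenopsis_giganteus),Oryzias_maculatus,Takifugu_montanus)).
That clade contains 8 terminal taxa: Bombus_rubra, Danio_rubra, Enhydra_orientalis, Oryzias_maculatus, Otocyon_australis, Solenopsis_giganteus, Takifugu_montanus, Triticum_maculatus.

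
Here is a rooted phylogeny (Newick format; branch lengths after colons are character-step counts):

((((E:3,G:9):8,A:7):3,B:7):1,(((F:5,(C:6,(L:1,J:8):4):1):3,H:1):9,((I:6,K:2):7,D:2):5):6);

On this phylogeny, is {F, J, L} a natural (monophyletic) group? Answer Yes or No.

No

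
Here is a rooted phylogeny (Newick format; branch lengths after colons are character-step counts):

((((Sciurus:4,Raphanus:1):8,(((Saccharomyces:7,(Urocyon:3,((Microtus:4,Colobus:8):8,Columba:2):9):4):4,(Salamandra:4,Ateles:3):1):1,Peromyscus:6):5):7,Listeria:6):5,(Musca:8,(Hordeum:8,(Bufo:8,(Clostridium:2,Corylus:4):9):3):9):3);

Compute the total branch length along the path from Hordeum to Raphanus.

41

The path runs Hordeum → … → MRCA → … → Raphanus; the MRCA is the root of the tree.
Branch lengths along that path: 8 + 9 + 3 + 5 + 7 + 8 + 1 = 41.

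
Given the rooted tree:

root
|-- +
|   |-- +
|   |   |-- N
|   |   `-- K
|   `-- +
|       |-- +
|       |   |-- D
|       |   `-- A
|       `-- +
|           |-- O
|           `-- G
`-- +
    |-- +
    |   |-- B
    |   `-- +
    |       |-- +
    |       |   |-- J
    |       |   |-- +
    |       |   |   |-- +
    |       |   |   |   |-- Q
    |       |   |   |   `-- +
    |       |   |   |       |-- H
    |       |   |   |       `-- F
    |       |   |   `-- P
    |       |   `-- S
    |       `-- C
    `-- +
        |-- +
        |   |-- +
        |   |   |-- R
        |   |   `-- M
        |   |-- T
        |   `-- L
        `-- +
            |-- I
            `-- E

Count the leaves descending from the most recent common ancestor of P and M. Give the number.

The MRCA of P and M is the node subtending ((B,((J,((Q,(H,F)),P),S),C)),(((R,M),T,L),(I,E))).
That clade contains 14 terminal taxa: B, C, E, F, H, I, J, L, M, P, Q, R, S, T.

14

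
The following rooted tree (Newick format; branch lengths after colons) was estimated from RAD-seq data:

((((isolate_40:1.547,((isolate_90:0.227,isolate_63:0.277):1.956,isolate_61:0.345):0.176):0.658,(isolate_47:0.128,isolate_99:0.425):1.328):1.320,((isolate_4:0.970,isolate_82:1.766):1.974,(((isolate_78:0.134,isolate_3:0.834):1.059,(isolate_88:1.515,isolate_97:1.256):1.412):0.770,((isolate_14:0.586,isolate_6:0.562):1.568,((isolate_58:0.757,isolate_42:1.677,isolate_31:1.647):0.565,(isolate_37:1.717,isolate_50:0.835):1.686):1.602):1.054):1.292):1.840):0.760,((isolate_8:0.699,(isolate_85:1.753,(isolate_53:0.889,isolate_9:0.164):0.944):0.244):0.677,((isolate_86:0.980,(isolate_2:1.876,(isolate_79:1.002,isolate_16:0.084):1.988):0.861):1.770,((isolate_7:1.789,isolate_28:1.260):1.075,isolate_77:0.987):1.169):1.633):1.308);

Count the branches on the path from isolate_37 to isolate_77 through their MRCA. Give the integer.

11

The MRCA of isolate_37 and isolate_77 is the root of the tree.
From isolate_37 up to that node: 7 branches. From isolate_77 up to the same node: 4 branches. Total: 7 + 4 = 11.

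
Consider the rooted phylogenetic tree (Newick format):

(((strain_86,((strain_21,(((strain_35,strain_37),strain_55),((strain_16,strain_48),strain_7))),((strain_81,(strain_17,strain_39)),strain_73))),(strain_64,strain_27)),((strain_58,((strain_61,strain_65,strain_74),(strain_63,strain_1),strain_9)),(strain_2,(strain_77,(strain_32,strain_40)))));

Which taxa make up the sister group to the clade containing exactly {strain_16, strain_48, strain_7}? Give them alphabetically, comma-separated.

strain_35, strain_37, strain_55

The clade containing exactly {strain_16, strain_48, strain_7} attaches to the tree at the node subtending (((strain_35,strain_37),strain_55),((strain_16,strain_48),strain_7)).
The other lineage descending from that same node — the sister group — is ((strain_35,strain_37),strain_55); its 3 tips in alphabetical order are the answer.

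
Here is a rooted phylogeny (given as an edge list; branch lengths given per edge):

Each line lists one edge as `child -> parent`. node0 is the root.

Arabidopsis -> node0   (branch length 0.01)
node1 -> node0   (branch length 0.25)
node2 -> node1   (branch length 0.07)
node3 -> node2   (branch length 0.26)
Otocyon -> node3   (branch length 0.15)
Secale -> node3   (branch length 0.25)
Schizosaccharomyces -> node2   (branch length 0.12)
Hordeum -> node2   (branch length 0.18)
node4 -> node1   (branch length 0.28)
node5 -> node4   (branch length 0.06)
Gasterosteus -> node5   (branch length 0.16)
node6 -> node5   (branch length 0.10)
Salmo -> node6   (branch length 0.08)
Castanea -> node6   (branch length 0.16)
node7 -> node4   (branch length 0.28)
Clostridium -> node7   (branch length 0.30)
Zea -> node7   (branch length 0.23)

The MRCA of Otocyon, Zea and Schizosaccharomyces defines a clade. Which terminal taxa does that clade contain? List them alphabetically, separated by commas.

Tracing Otocyon: it sits inside (Otocyon,Secale).
Tracing Zea: it sits inside (Clostridium,Zea).
Tracing Schizosaccharomyces: it sits inside ((Otocyon,Secale),Schizosaccharomyces,Hordeum).
The smallest clade enclosing all 3 is (((Otocyon,Secale),Schizosaccharomyces,Hordeum),((Gasterosteus,(Salmo,Castanea)),(Clostridium,Zea))); the answer is its 9 terminal taxa in alphabetical order.

Castanea, Clostridium, Gasterosteus, Hordeum, Otocyon, Salmo, Schizosaccharomyces, Secale, Zea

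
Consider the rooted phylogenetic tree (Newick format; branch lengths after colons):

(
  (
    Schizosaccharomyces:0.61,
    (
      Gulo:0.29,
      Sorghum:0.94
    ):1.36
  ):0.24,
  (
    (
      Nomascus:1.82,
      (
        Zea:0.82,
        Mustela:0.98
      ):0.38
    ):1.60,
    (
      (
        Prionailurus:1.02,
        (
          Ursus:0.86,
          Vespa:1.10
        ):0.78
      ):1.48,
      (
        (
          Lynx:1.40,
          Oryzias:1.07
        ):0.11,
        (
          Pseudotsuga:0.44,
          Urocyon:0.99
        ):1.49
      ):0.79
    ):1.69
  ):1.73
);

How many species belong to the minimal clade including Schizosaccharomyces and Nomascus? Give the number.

13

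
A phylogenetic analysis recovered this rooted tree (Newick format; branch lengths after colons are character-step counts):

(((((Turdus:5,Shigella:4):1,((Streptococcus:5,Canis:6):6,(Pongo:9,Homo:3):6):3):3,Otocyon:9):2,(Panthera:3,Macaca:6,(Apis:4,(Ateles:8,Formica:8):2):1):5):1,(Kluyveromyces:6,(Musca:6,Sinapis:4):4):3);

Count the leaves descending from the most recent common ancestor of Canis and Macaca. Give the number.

12

The MRCA of Canis and Macaca is the node subtending ((((Turdus,Shigella),((Streptococcus,Canis),(Pongo,Homo))),Otocyon),(Panthera,Macaca,(Apis,(Ateles,Formica)))).
That clade contains 12 terminal taxa: Apis, Ateles, Canis, Formica, Homo, Macaca, Otocyon, Panthera, Pongo, Shigella, Streptococcus, Turdus.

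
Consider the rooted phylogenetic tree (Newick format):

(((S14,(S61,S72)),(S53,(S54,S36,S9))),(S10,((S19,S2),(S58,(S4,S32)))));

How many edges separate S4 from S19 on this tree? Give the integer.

The MRCA of S4 and S19 is the node subtending ((S19,S2),(S58,(S4,S32))).
From S4 up to that node: 3 branches. From S19 up to the same node: 2 branches. Total: 3 + 2 = 5.

5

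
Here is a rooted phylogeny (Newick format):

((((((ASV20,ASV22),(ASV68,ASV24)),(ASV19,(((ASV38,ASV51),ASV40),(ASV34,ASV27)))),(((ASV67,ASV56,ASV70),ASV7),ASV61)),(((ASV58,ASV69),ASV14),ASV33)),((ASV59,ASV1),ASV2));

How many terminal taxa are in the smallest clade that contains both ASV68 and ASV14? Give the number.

The MRCA of ASV68 and ASV14 is the node subtending (((((ASV20,ASV22),(ASV68,ASV24)),(ASV19,(((ASV38,ASV51),ASV40),(ASV34,ASV27)))),(((ASV67,ASV56,ASV70),ASV7),ASV61)),(((ASV58,ASV69),ASV14),ASV33)).
That clade contains 19 terminal taxa: ASV14, ASV19, ASV20, ASV22, ASV24, ASV27, ASV33, ASV34, ASV38, ASV40, ASV51, ASV56, ASV58, ASV61, ASV67, ASV68, ASV69, ASV7, ASV70.

19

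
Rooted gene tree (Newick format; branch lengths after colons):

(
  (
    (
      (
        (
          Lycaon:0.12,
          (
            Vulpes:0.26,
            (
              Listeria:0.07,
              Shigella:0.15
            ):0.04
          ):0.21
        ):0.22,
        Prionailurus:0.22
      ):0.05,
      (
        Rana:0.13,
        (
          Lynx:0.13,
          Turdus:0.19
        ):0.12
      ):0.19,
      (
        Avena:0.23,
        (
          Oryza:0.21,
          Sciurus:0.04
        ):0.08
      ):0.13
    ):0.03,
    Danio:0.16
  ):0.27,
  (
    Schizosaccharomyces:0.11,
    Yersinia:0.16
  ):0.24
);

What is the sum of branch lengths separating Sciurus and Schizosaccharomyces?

The path runs Sciurus → … → MRCA → … → Schizosaccharomyces; the MRCA is the root of the tree.
Branch lengths along that path: 0.04 + 0.08 + 0.13 + 0.03 + 0.27 + 0.24 + 0.11 = 0.90.

0.90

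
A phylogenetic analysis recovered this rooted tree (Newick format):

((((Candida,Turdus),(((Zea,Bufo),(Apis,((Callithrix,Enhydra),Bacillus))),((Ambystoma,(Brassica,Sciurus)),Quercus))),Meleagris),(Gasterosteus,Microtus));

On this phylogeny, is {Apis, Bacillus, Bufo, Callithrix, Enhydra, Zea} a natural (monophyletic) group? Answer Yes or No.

Yes

The most recent common ancestor of these taxa subtends ((Zea,Bufo),(Apis,((Callithrix,Enhydra),Bacillus))).
That clade has exactly 6 tips — every listed taxon and nothing else — so the group is monophyletic.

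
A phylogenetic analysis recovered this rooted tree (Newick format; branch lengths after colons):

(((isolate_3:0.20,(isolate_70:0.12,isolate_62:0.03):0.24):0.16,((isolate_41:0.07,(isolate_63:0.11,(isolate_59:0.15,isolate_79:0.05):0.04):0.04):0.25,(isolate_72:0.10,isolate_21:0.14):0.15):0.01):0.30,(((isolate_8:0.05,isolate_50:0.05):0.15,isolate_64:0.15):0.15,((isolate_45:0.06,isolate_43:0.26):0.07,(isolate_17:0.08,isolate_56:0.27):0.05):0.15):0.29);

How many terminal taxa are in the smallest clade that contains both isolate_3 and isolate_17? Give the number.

The MRCA of isolate_3 and isolate_17 is the root, so the clade is the entire tree.
That clade contains 16 terminal taxa: isolate_17, isolate_21, isolate_3, isolate_41, isolate_43, isolate_45, isolate_50, isolate_56, isolate_59, isolate_62, isolate_63, isolate_64, isolate_70, isolate_72, isolate_79, isolate_8.

16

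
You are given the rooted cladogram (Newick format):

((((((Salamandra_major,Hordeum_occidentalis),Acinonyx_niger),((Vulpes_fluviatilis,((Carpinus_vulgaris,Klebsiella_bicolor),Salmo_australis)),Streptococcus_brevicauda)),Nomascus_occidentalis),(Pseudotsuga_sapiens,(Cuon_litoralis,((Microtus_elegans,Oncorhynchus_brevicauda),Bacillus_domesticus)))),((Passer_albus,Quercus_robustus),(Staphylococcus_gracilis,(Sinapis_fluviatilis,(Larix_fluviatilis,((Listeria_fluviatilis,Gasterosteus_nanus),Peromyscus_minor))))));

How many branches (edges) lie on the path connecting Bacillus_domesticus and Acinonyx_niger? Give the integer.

8

The MRCA of Bacillus_domesticus and Acinonyx_niger is the node subtending (((((Salamandra_major,Hordeum_occidentalis),Acinonyx_niger),((Vulpes_fluviatilis,((Carpinus_vulgaris,Klebsiella_bicolor),Salmo_australis)),Streptococcus_brevicauda)),Nomascus_occidentalis),(Pseudotsuga_sapiens,(Cuon_litoralis,((Microtus_elegans,Oncorhynchus_brevicauda),Bacillus_domesticus)))).
From Bacillus_domesticus up to that node: 4 branches. From Acinonyx_niger up to the same node: 4 branches. Total: 4 + 4 = 8.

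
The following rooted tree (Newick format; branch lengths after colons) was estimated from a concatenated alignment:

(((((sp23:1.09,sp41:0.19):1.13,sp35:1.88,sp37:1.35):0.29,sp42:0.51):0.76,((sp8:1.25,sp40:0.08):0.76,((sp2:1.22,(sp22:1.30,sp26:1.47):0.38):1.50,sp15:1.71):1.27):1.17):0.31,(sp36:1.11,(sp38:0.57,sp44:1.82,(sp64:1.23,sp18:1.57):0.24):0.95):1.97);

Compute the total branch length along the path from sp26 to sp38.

The path runs sp26 → … → MRCA → … → sp38; the MRCA is the root of the tree.
Branch lengths along that path: 1.47 + 0.38 + 1.50 + 1.27 + 1.17 + 0.31 + 1.97 + 0.95 + 0.57 = 9.59.

9.59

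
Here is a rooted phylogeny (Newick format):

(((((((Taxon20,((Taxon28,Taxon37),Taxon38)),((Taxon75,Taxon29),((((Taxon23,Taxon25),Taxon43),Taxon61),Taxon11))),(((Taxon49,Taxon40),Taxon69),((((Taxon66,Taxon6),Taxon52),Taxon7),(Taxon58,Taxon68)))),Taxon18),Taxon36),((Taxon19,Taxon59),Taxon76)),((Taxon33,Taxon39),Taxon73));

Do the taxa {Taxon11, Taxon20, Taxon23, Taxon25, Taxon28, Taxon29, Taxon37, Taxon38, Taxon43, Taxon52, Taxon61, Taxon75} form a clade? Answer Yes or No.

The MRCA of the listed taxa subtends (((Taxon20,((Taxon28,Taxon37),Taxon38)),((Taxon75,Taxon29),((((Taxon23,Taxon25),Taxon43),Taxon61),Taxon11))),(((Taxon49,Taxon40),Taxon69),((((Taxon66,Taxon6),Taxon52),Taxon7),(Taxon58,Taxon68)))).
That clade also contains Taxon40, Taxon49, Taxon58, Taxon6, Taxon66, Taxon68, Taxon69, Taxon7, which are not in the proposed group, so the group is not monophyletic.

No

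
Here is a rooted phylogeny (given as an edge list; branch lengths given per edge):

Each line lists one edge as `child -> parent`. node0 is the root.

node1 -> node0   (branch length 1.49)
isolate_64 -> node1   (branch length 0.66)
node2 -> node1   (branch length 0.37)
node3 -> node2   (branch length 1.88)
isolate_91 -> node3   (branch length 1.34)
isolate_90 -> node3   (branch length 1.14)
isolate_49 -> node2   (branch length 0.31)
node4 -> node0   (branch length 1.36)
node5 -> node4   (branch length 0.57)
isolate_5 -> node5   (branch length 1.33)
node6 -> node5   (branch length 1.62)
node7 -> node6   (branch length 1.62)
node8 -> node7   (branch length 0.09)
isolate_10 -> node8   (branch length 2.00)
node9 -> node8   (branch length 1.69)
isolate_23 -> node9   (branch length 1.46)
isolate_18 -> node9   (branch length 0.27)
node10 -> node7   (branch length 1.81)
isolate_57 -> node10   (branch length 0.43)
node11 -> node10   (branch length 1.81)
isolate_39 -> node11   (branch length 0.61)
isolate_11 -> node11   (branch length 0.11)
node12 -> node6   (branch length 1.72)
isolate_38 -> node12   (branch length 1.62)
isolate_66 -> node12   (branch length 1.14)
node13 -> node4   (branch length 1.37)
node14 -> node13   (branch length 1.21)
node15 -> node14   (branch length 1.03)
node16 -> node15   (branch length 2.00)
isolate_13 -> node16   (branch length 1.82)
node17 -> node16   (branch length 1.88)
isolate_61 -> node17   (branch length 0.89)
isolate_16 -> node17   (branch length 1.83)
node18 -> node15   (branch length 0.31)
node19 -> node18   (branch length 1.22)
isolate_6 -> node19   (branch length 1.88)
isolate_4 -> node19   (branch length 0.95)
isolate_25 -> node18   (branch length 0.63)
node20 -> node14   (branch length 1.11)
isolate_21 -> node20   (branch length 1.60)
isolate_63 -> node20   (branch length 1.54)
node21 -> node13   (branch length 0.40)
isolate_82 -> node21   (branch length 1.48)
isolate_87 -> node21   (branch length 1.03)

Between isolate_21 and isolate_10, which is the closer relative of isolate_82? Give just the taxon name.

isolate_21

The MRCA of isolate_82 and isolate_21 subtends ((((isolate_13,(isolate_61,isolate_16)),((isolate_6,isolate_4),isolate_25)),(isolate_21,isolate_63)),(isolate_82,isolate_87)) (10 taxa).
The MRCA of isolate_82 and isolate_10 subtends ((isolate_5,(((isolate_10,(isolate_23,isolate_18)),(isolate_57,(isolate_39,isolate_11))),(isolate_38,isolate_66))),((((isolate_13,(isolate_61,isolate_16)),((isolate_6,isolate_4),isolate_25)),(isolate_21,isolate_63)),(isolate_82,isolate_87))) (19 taxa).
The first is nested inside the second, so isolate_82 shares a more recent common ancestor with isolate_21.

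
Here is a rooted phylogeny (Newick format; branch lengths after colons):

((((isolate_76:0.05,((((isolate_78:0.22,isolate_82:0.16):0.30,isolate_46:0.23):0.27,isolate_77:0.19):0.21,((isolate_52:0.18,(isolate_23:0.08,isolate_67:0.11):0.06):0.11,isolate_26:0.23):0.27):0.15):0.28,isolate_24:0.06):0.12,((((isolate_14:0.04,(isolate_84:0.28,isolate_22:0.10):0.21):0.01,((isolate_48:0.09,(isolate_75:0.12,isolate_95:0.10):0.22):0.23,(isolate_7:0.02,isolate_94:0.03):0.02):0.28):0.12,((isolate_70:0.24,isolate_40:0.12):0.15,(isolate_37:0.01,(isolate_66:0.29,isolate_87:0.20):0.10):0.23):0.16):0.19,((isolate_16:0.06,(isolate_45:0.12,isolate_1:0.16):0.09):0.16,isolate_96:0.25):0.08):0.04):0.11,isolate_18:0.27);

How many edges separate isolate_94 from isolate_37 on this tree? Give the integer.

7

The MRCA of isolate_94 and isolate_37 is the node subtending (((isolate_14,(isolate_84,isolate_22)),((isolate_48,(isolate_75,isolate_95)),(isolate_7,isolate_94))),((isolate_70,isolate_40),(isolate_37,(isolate_66,isolate_87)))).
From isolate_94 up to that node: 4 branches. From isolate_37 up to the same node: 3 branches. Total: 4 + 3 = 7.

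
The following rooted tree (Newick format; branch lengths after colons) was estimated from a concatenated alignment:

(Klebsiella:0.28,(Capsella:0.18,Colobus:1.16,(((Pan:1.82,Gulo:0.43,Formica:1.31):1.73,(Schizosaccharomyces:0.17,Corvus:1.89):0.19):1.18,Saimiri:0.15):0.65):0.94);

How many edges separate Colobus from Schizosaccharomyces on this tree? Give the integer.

5

The MRCA of Colobus and Schizosaccharomyces is the node subtending (Capsella,Colobus,(((Pan,Gulo,Formica),(Schizosaccharomyces,Corvus)),Saimiri)).
From Colobus up to that node: 1 branch. From Schizosaccharomyces up to the same node: 4 branches. Total: 1 + 4 = 5.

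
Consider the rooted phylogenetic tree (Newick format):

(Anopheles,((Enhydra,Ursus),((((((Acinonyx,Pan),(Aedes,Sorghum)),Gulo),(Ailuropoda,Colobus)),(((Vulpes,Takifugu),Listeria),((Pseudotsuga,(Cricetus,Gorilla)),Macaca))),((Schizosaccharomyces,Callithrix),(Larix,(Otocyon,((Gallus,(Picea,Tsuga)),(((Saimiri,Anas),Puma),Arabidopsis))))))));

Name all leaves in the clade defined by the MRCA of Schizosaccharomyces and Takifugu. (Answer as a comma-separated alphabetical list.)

Tracing Schizosaccharomyces: it sits inside (Schizosaccharomyces,Callithrix).
Tracing Takifugu: it sits inside (Vulpes,Takifugu).
The smallest clade enclosing both is ((((((Acinonyx,Pan),(Aedes,Sorghum)),Gulo),(Ailuropoda,Colobus)),(((Vulpes,Takifugu),Listeria),((Pseudotsuga,(Cricetus,Gorilla)),Macaca))),((Schizosaccharomyces,Callithrix),(Larix,(Otocyon,((Gallus,(Picea,Tsuga)),(((Saimiri,Anas),Puma),Arabidopsis)))))); the answer is its 25 terminal taxa in alphabetical order.

Acinonyx, Aedes, Ailuropoda, Anas, Arabidopsis, Callithrix, Colobus, Cricetus, Gallus, Gorilla, Gulo, Larix, Listeria, Macaca, Otocyon, Pan, Picea, Pseudotsuga, Puma, Saimiri, Schizosaccharomyces, Sorghum, Takifugu, Tsuga, Vulpes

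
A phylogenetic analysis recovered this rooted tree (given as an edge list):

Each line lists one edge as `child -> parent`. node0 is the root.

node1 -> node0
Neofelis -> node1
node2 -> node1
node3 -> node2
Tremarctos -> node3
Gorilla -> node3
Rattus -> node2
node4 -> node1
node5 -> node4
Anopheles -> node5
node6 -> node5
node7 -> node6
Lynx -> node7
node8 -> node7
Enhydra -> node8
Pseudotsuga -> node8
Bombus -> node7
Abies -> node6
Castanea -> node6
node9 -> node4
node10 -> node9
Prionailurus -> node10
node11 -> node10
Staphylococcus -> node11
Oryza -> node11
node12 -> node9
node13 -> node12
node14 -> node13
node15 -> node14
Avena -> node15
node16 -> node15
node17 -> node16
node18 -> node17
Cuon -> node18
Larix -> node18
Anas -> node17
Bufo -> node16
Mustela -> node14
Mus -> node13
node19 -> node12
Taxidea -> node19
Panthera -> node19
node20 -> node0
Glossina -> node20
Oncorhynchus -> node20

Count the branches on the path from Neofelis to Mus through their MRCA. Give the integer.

The MRCA of Neofelis and Mus is the node subtending (Neofelis,((Tremarctos,Gorilla),Rattus),((Anopheles,((Lynx,(Enhydra,Pseudotsuga),Bombus),Abies,Castanea)),((Prionailurus,(Staphylococcus,Oryza)),((((Avena,(((Cuon,Larix),Anas),Bufo)),Mustela),Mus),(Taxidea,Panthera))))).
From Neofelis up to that node: 1 branch. From Mus up to the same node: 5 branches. Total: 1 + 5 = 6.

6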